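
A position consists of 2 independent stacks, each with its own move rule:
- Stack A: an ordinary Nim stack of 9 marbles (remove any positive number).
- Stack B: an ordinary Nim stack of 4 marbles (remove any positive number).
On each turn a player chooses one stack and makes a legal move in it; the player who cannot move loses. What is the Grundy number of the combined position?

13

Stack A is a plain Nim stack of size 9, so its Grundy value is 9.
Stack B is a plain Nim stack of size 4, so its Grundy value is 4.
By the Sprague-Grundy theorem, the Grundy value of a sum of independent games is the XOR of the component values.
Combined value = 9 ⊕ 4 = 13.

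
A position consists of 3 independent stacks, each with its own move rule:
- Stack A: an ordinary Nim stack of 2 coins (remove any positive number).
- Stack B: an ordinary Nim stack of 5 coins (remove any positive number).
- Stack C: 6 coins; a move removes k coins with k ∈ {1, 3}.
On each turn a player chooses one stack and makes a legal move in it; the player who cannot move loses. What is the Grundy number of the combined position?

Stack A is a plain Nim stack of size 2, so its Grundy value is 2.
Stack B is a plain Nim stack of size 5, so its Grundy value is 5.
Grundy values for stack C (subtraction set {1, 3}):
k:     0  1  2  3  4  5  6
g(k):  0  1  0  1  0  1  0
So g(6) = 0.
By the Sprague-Grundy theorem, the Grundy value of a sum of independent games is the XOR of the component values.
Combined value = 2 XOR 5 XOR 0 = 7.

7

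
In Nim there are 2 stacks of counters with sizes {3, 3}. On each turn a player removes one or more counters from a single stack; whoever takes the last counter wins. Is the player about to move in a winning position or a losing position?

In binary:
  11  (3)
  11  (3)
  --
  00  (0)
The nim-sum is 0, so this is a P-position: the player to move is in a losing position under optimal play.

Losing position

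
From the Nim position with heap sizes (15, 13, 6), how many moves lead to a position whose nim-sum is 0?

Compute the nim-sum pairwise:
15 ^ 13 = 2
2 ^ 6 = 4
The overall nim-sum is X = 4. A heap of size p has a winning move iff p XOR X < p (reduce it to p XOR X).
  15: 15 XOR 4 = 11 < 15 — winning move (to 11).
  13: 13 XOR 4 = 9 < 13 — winning move (to 9).
  6: 6 XOR 4 = 2 < 6 — winning move (to 2).
That gives 3 winning moves.

3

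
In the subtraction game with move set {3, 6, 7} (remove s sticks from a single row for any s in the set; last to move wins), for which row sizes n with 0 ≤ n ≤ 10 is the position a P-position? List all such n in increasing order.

0, 1, 2, 10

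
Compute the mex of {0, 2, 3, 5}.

0 is in the set but 1 is not, so the mex is 1.

1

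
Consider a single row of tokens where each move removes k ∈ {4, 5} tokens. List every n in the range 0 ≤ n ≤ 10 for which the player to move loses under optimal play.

0, 1, 2, 3, 9, 10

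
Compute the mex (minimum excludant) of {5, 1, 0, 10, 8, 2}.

3

The values 0, 1, 2 are all present; 3 is the first non-negative integer missing from the set.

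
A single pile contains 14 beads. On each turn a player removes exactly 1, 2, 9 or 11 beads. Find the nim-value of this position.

1

Build the Grundy sequence with g(k) = mex{g(k−s) : s ∈ {1, 2, 9, 11}, s ≤ k}:
g(0) = mex{} = 0
g(1) = mex{0} = 1
g(2) = mex{0,1} = 2
g(3) = mex{1,2} = 0
g(4) = mex{0,2} = 1
g(5) = mex{0,1} = 2
g(6) = mex{1,2} = 0
g(7) = mex{0,2} = 1
g(8) = mex{0,1} = 2
g(9) = mex{0,1,2} = 3
g(10) = mex{1,2,3} = 0
g(11) = mex{0,2,3} = 1
g(12) = mex{0,1} = 2
g(13) = mex{1,2} = 0
g(14) = mex{0,2} = 1
So g(14) = 1.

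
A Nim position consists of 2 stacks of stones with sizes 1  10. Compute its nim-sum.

11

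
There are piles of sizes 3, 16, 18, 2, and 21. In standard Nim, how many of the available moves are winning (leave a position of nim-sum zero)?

Compute the nim-sum pairwise:
3 ⊕ 16 = 19
19 ⊕ 18 = 1
1 ⊕ 2 = 3
3 ⊕ 21 = 22
The overall nim-sum is X = 22. A pile of size p has a winning move iff p XOR X < p (reduce it to p XOR X).
  3: 3 XOR 22 = 21 ≥ 3 — no move.
  16: 16 XOR 22 = 6 < 16 — winning move (to 6).
  18: 18 XOR 22 = 4 < 18 — winning move (to 4).
  2: 2 XOR 22 = 20 ≥ 2 — no move.
  21: 21 XOR 22 = 3 < 21 — winning move (to 3).
That gives 3 winning moves.

3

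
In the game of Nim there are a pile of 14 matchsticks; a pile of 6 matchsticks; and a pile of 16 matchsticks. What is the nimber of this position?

Nim-sum: 14 XOR 6 XOR 16 = 24.

24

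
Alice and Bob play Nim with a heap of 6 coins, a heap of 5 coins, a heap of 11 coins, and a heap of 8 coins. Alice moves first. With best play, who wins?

In binary:
  0110  (6)
  0101  (5)
  1011  (11)
  1000  (8)
  ----
  0000  (0)
The nim-sum is 0, so this is a P-position: the player to move is in a losing position under optimal play; Alice is about to move from it and so loses — Bob wins.

Bob wins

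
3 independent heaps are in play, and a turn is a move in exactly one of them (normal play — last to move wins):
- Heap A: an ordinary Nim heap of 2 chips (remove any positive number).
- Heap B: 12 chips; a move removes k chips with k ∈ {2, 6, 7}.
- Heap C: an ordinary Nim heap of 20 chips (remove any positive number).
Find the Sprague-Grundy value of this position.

20

Heap A is a plain Nim heap of size 2, so its Grundy value is 2.
For heap B, compute g(0), g(1), … with moves {2, 6, 7}:
k:     0  1  2  3  4  5  6  7  8  9 10 11 12
g(k):  0  0  1  1  0  0  1  1  2  0  3  1  2
So g(12) = 2.
Heap C is a plain Nim heap of size 20, so its Grundy value is 20.
By the Sprague-Grundy theorem, the Grundy value of a sum of independent games is the XOR of the component values.
Combined value = 2 ⊕ 2 ⊕ 20 = 20.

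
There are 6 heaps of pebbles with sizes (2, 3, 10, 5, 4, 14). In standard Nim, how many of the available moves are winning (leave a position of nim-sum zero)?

Compute the nim-sum pairwise:
2 ^ 3 = 1
1 ^ 10 = 11
11 ^ 5 = 14
14 ^ 4 = 10
10 ^ 14 = 4
The overall nim-sum is X = 4. A heap of size p has a winning move iff p XOR X < p (reduce it to p XOR X).
  2: 2 XOR 4 = 6 ≥ 2 — no move.
  3: 3 XOR 4 = 7 ≥ 3 — no move.
  10: 10 XOR 4 = 14 ≥ 10 — no move.
  5: 5 XOR 4 = 1 < 5 — winning move (to 1).
  4: 4 XOR 4 = 0 < 4 — winning move (to 0).
  14: 14 XOR 4 = 10 < 14 — winning move (to 10).
That gives 3 winning moves.

3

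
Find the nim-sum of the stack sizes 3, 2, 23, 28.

10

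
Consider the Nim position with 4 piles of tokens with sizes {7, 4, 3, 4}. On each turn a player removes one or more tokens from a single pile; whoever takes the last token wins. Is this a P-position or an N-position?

N-position

Bitwise XOR of the heap sizes:
  111  (7)
  100  (4)
  011  (3)
  100  (4)
  ---
  100  (4)
The nim-sum is 4 ≠ 0, so this is an N-position: the player to move can win.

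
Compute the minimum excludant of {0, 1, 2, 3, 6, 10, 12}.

4

The values 0, 1, 2, 3 are all present; 4 is the first non-negative integer missing from the set.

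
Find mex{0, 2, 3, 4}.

1

0 is in the set but 1 is not, so the mex is 1.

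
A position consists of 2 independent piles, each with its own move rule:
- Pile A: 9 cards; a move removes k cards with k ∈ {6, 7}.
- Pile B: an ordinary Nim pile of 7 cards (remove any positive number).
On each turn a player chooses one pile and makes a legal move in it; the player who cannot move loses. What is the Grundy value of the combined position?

6

Grundy values for pile A (subtraction set {6, 7}):
k:     0  1  2  3  4  5  6  7  8  9
g(k):  0  0  0  0  0  0  1  1  1  1
So g(9) = 1.
Pile B is a plain Nim pile of size 7, so its Grundy value is 7.
By the Sprague-Grundy theorem, the Grundy value of a sum of independent games is the XOR of the component values.
Combined value = 1 ⊕ 7 = 6.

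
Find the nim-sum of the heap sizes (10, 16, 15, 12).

Compute the nim-sum pairwise:
10 ⊕ 16 = 26
26 ⊕ 15 = 21
21 ⊕ 12 = 25

25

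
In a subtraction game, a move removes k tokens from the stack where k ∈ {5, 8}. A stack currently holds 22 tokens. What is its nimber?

Build the Grundy sequence with g(k) = mex{g(k−s) : s ∈ {5, 8}, s ≤ k}:
k:     0  1  2  3  4  5  6  7  8  9 10 11 12 13 14 15 16 17 18 19 20 21 22
g(k):  0  0  0  0  0  1  1  1  1  1  2  2  2  0  0  0  0  0  1  1  1  1  1
So g(22) = 1.

1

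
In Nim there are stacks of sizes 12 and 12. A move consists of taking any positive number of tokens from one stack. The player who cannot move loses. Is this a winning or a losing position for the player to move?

Losing position

In binary:
  1100  (12)
  1100  (12)
  ----
  0000  (0)
The nim-sum is 0, so this is a P-position: the player to move is in a losing position under optimal play.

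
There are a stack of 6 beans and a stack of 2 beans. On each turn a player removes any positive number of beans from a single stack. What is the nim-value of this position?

4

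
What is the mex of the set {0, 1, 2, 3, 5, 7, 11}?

4

The values 0, 1, 2, 3 are all present; 4 is the first non-negative integer missing from the set.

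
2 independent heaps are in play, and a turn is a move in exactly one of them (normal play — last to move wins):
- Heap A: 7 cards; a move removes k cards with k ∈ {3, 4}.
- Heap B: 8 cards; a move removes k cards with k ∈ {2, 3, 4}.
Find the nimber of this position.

Build the Grundy sequence for heap A with g(k) = mex{g(k−s) : s ∈ {3, 4}, s ≤ k}:
k:     0  1  2  3  4  5  6  7
g(k):  0  0  0  1  1  1  2  0
So g(7) = 0.
For heap B, compute g(0), g(1), … with moves {2, 3, 4}:
g(0) = mex{} = 0
g(1) = mex{} = 0
g(2) = mex{0} = 1
g(3) = mex{0} = 1
g(4) = mex{0,1} = 2
g(5) = mex{0,1} = 2
g(6) = mex{1,2} = 0
g(7) = mex{1,2} = 0
g(8) = mex{0,2} = 1
So g(8) = 1.
By the Sprague-Grundy theorem, the Grundy value of a sum of independent games is the XOR of the component values.
Combined value = 0 ⊕ 1 = 1.

1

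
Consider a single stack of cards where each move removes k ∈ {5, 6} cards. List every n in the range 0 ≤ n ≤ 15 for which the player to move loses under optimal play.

0, 1, 2, 3, 4, 11, 12, 13, 14, 15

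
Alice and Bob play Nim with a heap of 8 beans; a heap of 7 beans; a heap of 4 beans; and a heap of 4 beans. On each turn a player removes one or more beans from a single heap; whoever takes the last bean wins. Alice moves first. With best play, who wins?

Alice wins

In binary:
  1000  (8)
  0111  (7)
  0100  (4)
  0100  (4)
  ----
  1111  (15)
The nim-sum is 15 ≠ 0, so this is an N-position: the player to move can win; Alice has a winning move.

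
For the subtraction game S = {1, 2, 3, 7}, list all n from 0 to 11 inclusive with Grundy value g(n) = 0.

0, 4, 8

Grundy values for subtraction set {1, 2, 3, 7}:
k:     0  1  2  3  4  5  6  7  8  9 10 11
g(k):  0  1  2  3  0  1  2  3  0  1  2  3
The P-positions (g = 0) in 0..11 are 0, 4, 8.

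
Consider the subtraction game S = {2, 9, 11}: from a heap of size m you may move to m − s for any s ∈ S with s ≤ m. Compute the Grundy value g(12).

2

Build the Grundy sequence with g(k) = mex{g(k−s) : s ∈ {2, 9, 11}, s ≤ k}:
g(0) = mex{} = 0
g(1) = mex{} = 0
g(2) = mex{0} = 1
g(3) = mex{0} = 1
g(4) = mex{1} = 0
g(5) = mex{1} = 0
g(6) = mex{0} = 1
g(7) = mex{0} = 1
g(8) = mex{1} = 0
g(9) = mex{0,1} = 2
g(10) = mex{0} = 1
g(11) = mex{0,1,2} = 3
g(12) = mex{0,1} = 2
So g(12) = 2.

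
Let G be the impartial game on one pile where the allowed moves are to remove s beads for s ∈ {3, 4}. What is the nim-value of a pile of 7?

0

Build the Grundy sequence with g(k) = mex{g(k−s) : s ∈ {3, 4}, s ≤ k}:
g(0) = mex{} = 0
g(1) = mex{} = 0
g(2) = mex{} = 0
g(3) = mex{0} = 1
g(4) = mex{0} = 1
g(5) = mex{0} = 1
g(6) = mex{0,1} = 2
g(7) = mex{1} = 0
So g(7) = 0.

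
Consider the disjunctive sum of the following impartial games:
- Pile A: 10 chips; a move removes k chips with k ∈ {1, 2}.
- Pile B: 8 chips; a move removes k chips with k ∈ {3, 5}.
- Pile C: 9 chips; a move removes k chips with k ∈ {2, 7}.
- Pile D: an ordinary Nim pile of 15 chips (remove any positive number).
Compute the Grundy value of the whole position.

For pile A, compute g(0), g(1), … with moves {1, 2}:
g(0) = mex{} = 0
g(1) = mex{0} = 1
g(2) = mex{0,1} = 2
g(3) = mex{1,2} = 0
g(4) = mex{0,2} = 1
g(5) = mex{0,1} = 2
g(6) = mex{1,2} = 0
g(7) = mex{0,2} = 1
g(8) = mex{0,1} = 2
g(9) = mex{1,2} = 0
g(10) = mex{0,2} = 1
So g(10) = 1.
Build the Grundy sequence for pile B with g(k) = mex{g(k−s) : s ∈ {3, 5}, s ≤ k}:
k:     0  1  2  3  4  5  6  7  8
g(k):  0  0  0  1  1  1  2  2  0
So g(8) = 0.
For pile C, compute g(0), g(1), … with moves {2, 7}:
k:     0  1  2  3  4  5  6  7  8  9
g(k):  0  0  1  1  0  0  1  1  2  0
So g(9) = 0.
Pile D is a plain Nim pile of size 15, so its Grundy value is 15.
By the Sprague-Grundy theorem, the Grundy value of a sum of independent games is the XOR of the component values.
Combined value = 1 XOR 0 XOR 0 XOR 15 = 14.

14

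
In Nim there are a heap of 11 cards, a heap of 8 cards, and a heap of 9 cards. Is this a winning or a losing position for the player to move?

Winning position

Write each in binary and XOR column by column:
  1011  (11)
  1000  (8)
  1001  (9)
  ----
  1010  (10)
The nim-sum is 10 ≠ 0, so this is an N-position: the player to move can win.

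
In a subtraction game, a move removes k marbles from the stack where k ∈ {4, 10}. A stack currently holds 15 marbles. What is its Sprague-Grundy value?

Compute g(0), g(1), … for moves {4, 10}:
k:     0  1  2  3  4  5  6  7  8  9 10 11 12 13 14 15
g(k):  0  0  0  0  1  1  1  1  0  0  2  2  1  1  0  0
So g(15) = 0.

0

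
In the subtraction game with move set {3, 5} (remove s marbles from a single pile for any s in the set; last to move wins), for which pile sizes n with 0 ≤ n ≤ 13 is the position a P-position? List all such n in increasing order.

0, 1, 2, 8, 9, 10

Build the Grundy sequence with g(k) = mex{g(k−s) : s ∈ {3, 5}, s ≤ k}:
k:     0  1  2  3  4  5  6  7  8  9 10 11 12 13
g(k):  0  0  0  1  1  1  2  2  0  0  0  1  1  1
The P-positions (g = 0) in 0..13 are 0, 1, 2, 8, 9, 10.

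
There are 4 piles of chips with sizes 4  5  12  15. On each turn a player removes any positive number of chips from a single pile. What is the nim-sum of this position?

2

Nim-sum: 4 XOR 5 XOR 12 XOR 15 = 2.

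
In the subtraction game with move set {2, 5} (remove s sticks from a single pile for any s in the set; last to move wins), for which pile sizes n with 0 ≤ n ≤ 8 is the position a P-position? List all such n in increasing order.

Build the Grundy sequence with g(k) = mex{g(k−s) : s ∈ {2, 5}, s ≤ k}:
g(0) = mex{} = 0
g(1) = mex{} = 0
g(2) = mex{0} = 1
g(3) = mex{0} = 1
g(4) = mex{1} = 0
g(5) = mex{0,1} = 2
g(6) = mex{0} = 1
g(7) = mex{1,2} = 0
g(8) = mex{1} = 0
The P-positions (g = 0) in 0..8 are 0, 1, 4, 7, 8.

0, 1, 4, 7, 8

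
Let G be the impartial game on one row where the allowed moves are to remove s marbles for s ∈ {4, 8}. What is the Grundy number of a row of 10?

2

Build the Grundy sequence with g(k) = mex{g(k−s) : s ∈ {4, 8}, s ≤ k}:
k:     0  1  2  3  4  5  6  7  8  9 10
g(k):  0  0  0  0  1  1  1  1  2  2  2
So g(10) = 2.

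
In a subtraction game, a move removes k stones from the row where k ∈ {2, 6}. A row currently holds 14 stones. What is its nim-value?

Compute g(0), g(1), … for moves {2, 6}:
g(0) = mex{} = 0
g(1) = mex{} = 0
g(2) = mex{0} = 1
g(3) = mex{0} = 1
g(4) = mex{1} = 0
g(5) = mex{1} = 0
g(6) = mex{0} = 1
g(7) = mex{0} = 1
g(8) = mex{1} = 0
g(9) = mex{1} = 0
g(10) = mex{0} = 1
g(11) = mex{0} = 1
g(12) = mex{1} = 0
g(13) = mex{1} = 0
g(14) = mex{0} = 1
So g(14) = 1.

1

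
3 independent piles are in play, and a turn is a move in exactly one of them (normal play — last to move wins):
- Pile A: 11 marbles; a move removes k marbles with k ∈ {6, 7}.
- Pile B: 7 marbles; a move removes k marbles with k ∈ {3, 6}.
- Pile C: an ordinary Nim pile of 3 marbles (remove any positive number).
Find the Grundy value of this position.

Build the Grundy sequence for pile A with g(k) = mex{g(k−s) : s ∈ {6, 7}, s ≤ k}:
g(0) = mex{} = 0
g(1) = mex{} = 0
g(2) = mex{} = 0
g(3) = mex{} = 0
g(4) = mex{} = 0
g(5) = mex{} = 0
g(6) = mex{0} = 1
g(7) = mex{0} = 1
g(8) = mex{0} = 1
g(9) = mex{0} = 1
g(10) = mex{0} = 1
g(11) = mex{0} = 1
So g(11) = 1.
Build the Grundy sequence for pile B with g(k) = mex{g(k−s) : s ∈ {3, 6}, s ≤ k}:
g(0) = mex{} = 0
g(1) = mex{} = 0
g(2) = mex{} = 0
g(3) = mex{0} = 1
g(4) = mex{0} = 1
g(5) = mex{0} = 1
g(6) = mex{0,1} = 2
g(7) = mex{0,1} = 2
So g(7) = 2.
Pile C is a plain Nim pile of size 3, so its Grundy value is 3.
The value of a disjunctive sum is the nim-sum of the parts.
Combined value = 1 ⊕ 2 ⊕ 3 = 0.

0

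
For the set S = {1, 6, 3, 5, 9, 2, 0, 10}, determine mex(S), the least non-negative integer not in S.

4

The values 0, 1, 2, 3 are all present; 4 is the first non-negative integer missing from the set.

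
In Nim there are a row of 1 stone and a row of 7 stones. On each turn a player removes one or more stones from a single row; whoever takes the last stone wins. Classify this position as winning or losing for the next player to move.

Nim-sum: 1 XOR 7 = 6.
The nim-sum is 6 ≠ 0, so this is an N-position: the player to move can win.

Winning position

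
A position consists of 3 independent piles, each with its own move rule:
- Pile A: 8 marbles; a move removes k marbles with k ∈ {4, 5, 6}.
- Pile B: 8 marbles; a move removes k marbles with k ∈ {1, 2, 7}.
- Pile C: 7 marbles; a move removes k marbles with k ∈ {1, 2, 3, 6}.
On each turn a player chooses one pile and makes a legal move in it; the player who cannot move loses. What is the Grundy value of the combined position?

Grundy values for pile A (subtraction set {4, 5, 6}):
g(0) = mex{} = 0
g(1) = mex{} = 0
g(2) = mex{} = 0
g(3) = mex{} = 0
g(4) = mex{0} = 1
g(5) = mex{0} = 1
g(6) = mex{0} = 1
g(7) = mex{0} = 1
g(8) = mex{0,1} = 2
So g(8) = 2.
Grundy values for pile B (subtraction set {1, 2, 7}):
k:     0  1  2  3  4  5  6  7  8
g(k):  0  1  2  0  1  2  0  1  2
So g(8) = 2.
Grundy values for pile C (subtraction set {1, 2, 3, 6}):
k:     0  1  2  3  4  5  6  7
g(k):  0  1  2  3  0  1  2  3
So g(7) = 3.
The value of a disjunctive sum is the nim-sum of the parts.
Combined value = 2 XOR 2 XOR 3 = 3.

3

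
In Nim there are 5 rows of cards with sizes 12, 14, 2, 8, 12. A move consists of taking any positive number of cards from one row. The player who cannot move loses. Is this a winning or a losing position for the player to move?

Nim-sum: 12 ^ 14 ^ 2 ^ 8 ^ 12 = 4.
The nim-sum is 4 ≠ 0, so this is an N-position: the player to move can win.

Winning position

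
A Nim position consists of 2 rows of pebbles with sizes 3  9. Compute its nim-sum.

10

Compute the nim-sum pairwise:
3 XOR 9 = 10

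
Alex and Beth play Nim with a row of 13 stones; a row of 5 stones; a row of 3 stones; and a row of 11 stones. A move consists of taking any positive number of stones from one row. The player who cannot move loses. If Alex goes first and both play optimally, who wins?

Compute the nim-sum pairwise:
13 XOR 5 = 8
8 XOR 3 = 11
11 XOR 11 = 0
The nim-sum is 0, so this is a P-position: the player to move is in a losing position under optimal play; Alex is about to move from it and so loses — Beth wins.

Beth wins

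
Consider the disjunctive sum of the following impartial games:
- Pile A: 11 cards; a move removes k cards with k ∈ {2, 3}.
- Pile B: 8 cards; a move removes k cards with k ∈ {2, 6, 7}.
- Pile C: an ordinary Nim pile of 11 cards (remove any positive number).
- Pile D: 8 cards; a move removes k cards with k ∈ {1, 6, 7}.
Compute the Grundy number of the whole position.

11

For pile A, compute g(0), g(1), … with moves {2, 3}:
g(0) = mex{} = 0
g(1) = mex{} = 0
g(2) = mex{0} = 1
g(3) = mex{0} = 1
g(4) = mex{0,1} = 2
g(5) = mex{1} = 0
g(6) = mex{1,2} = 0
g(7) = mex{0,2} = 1
g(8) = mex{0} = 1
g(9) = mex{0,1} = 2
g(10) = mex{1} = 0
g(11) = mex{1,2} = 0
So g(11) = 0.
For pile B, compute g(0), g(1), … with moves {2, 6, 7}:
k:     0  1  2  3  4  5  6  7  8
g(k):  0  0  1  1  0  0  1  1  2
So g(8) = 2.
Pile C is a plain Nim pile of size 11, so its Grundy value is 11.
Grundy values for pile D (subtraction set {1, 6, 7}):
k:     0  1  2  3  4  5  6  7  8
g(k):  0  1  0  1  0  1  2  3  2
So g(8) = 2.
By the Sprague-Grundy theorem, the Grundy value of a sum of independent games is the XOR of the component values.
Combined value = 0 XOR 2 XOR 11 XOR 2 = 11.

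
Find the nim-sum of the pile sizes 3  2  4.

In binary:
  011  (3)
  010  (2)
  100  (4)
  ---
  101  (5)

5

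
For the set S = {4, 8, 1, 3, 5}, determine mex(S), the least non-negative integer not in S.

0 is not in the set, so the mex is 0.

0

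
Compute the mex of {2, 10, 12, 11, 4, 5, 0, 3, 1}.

6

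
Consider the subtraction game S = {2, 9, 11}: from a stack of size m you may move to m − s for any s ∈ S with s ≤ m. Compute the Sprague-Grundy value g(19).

Compute g(0), g(1), … for moves {2, 9, 11}:
k:     0  1  2  3  4  5  6  7  8  9 10 11 12 13 14 15 16 17 18 19
g(k):  0  0  1  1  0  0  1  1  0  2  1  3  2  2  3  3  2  2  0  3
So g(19) = 3.

3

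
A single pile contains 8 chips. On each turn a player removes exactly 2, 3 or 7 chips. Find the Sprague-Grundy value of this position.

1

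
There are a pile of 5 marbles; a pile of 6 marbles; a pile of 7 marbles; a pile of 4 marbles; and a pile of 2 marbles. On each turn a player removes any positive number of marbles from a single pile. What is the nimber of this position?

2

In binary:
  101  (5)
  110  (6)
  111  (7)
  100  (4)
  010  (2)
  ---
  010  (2)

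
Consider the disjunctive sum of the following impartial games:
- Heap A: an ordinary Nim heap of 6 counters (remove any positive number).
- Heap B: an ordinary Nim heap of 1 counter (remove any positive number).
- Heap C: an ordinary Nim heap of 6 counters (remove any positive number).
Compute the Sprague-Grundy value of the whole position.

1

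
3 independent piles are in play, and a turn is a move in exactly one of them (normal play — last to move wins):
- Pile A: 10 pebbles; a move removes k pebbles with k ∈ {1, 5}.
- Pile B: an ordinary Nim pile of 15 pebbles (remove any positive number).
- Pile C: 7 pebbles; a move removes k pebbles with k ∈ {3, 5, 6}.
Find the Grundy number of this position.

13

Build the Grundy sequence for pile A with g(k) = mex{g(k−s) : s ∈ {1, 5}, s ≤ k}:
g(0) = mex{} = 0
g(1) = mex{0} = 1
g(2) = mex{1} = 0
g(3) = mex{0} = 1
g(4) = mex{1} = 0
g(5) = mex{0} = 1
g(6) = mex{1} = 0
g(7) = mex{0} = 1
g(8) = mex{1} = 0
g(9) = mex{0} = 1
g(10) = mex{1} = 0
So g(10) = 0.
Pile B is a plain Nim pile of size 15, so its Grundy value is 15.
For pile C, compute g(0), g(1), … with moves {3, 5, 6}:
k:     0  1  2  3  4  5  6  7
g(k):  0  0  0  1  1  1  2  2
So g(7) = 2.
By the Sprague-Grundy theorem, the Grundy value of a sum of independent games is the XOR of the component values.
Combined value = 0 XOR 15 XOR 2 = 13.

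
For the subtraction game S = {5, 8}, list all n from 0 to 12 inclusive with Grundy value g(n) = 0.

0, 1, 2, 3, 4

Build the Grundy sequence with g(k) = mex{g(k−s) : s ∈ {5, 8}, s ≤ k}:
g(0) = mex{} = 0
g(1) = mex{} = 0
g(2) = mex{} = 0
g(3) = mex{} = 0
g(4) = mex{} = 0
g(5) = mex{0} = 1
g(6) = mex{0} = 1
g(7) = mex{0} = 1
g(8) = mex{0} = 1
g(9) = mex{0} = 1
g(10) = mex{0,1} = 2
g(11) = mex{0,1} = 2
g(12) = mex{0,1} = 2
The P-positions (g = 0) in 0..12 are 0, 1, 2, 3, 4.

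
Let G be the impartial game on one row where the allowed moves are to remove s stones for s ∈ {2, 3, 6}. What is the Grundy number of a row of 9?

0

Grundy values for subtraction set {2, 3, 6}:
g(0) = mex{} = 0
g(1) = mex{} = 0
g(2) = mex{0} = 1
g(3) = mex{0} = 1
g(4) = mex{0,1} = 2
g(5) = mex{1} = 0
g(6) = mex{0,1,2} = 3
g(7) = mex{0,2} = 1
g(8) = mex{0,1,3} = 2
g(9) = mex{1,3} = 0
So g(9) = 0.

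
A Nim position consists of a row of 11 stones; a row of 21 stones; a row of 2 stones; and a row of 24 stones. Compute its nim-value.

4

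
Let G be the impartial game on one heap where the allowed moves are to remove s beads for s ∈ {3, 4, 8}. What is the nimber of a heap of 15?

1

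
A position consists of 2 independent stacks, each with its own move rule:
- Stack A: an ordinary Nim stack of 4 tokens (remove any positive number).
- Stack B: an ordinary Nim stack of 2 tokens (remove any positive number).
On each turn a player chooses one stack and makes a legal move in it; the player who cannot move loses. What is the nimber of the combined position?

6

Stack A is a plain Nim stack of size 4, so its Grundy value is 4.
Stack B is a plain Nim stack of size 2, so its Grundy value is 2.
By the Sprague-Grundy theorem, the Grundy value of a sum of independent games is the XOR of the component values.
Combined value = 4 ⊕ 2 = 6.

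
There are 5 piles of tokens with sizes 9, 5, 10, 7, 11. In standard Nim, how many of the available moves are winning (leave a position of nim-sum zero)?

Compute the nim-sum pairwise:
9 ^ 5 = 12
12 ^ 10 = 6
6 ^ 7 = 1
1 ^ 11 = 10
The overall nim-sum is X = 10. A pile of size p has a winning move iff p XOR X < p (reduce it to p XOR X).
  9: 9 XOR 10 = 3 < 9 — winning move (to 3).
  5: 5 XOR 10 = 15 ≥ 5 — no move.
  10: 10 XOR 10 = 0 < 10 — winning move (to 0).
  7: 7 XOR 10 = 13 ≥ 7 — no move.
  11: 11 XOR 10 = 1 < 11 — winning move (to 1).
That gives 3 winning moves.

3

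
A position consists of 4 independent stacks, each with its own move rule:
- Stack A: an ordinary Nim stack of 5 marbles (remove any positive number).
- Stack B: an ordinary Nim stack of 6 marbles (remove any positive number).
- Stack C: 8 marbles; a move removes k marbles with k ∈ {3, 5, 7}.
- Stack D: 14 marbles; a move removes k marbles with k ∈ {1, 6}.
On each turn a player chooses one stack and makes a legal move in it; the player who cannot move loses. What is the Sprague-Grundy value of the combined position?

1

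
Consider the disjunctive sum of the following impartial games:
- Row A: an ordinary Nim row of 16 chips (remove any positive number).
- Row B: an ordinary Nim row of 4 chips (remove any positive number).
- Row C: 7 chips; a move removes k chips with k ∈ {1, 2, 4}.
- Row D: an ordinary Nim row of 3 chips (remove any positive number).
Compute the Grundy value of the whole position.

22

Row A is a plain Nim row of size 16, so its Grundy value is 16.
Row B is a plain Nim row of size 4, so its Grundy value is 4.
Grundy values for row C (subtraction set {1, 2, 4}):
g(0) = mex{} = 0
g(1) = mex{0} = 1
g(2) = mex{0,1} = 2
g(3) = mex{1,2} = 0
g(4) = mex{0,2} = 1
g(5) = mex{0,1} = 2
g(6) = mex{1,2} = 0
g(7) = mex{0,2} = 1
So g(7) = 1.
Row D is a plain Nim row of size 3, so its Grundy value is 3.
The value of a disjunctive sum is the nim-sum of the parts.
Combined value = 16 XOR 4 XOR 1 XOR 3 = 22.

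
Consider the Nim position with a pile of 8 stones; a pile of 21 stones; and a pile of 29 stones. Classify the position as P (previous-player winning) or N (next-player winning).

Bitwise XOR of the heap sizes:
  01000  (8)
  10101  (21)
  11101  (29)
  -----
  00000  (0)
The nim-sum is 0, so this is a P-position: the player to move is in a losing position under optimal play.

P-position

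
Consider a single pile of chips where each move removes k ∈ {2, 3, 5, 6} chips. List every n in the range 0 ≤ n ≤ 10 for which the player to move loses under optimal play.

0, 1, 8, 9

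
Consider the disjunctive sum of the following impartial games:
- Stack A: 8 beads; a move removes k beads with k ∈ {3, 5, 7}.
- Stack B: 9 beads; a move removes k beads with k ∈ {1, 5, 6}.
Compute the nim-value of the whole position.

For stack A, compute g(0), g(1), … with moves {3, 5, 7}:
g(0) = mex{} = 0
g(1) = mex{} = 0
g(2) = mex{} = 0
g(3) = mex{0} = 1
g(4) = mex{0} = 1
g(5) = mex{0} = 1
g(6) = mex{0,1} = 2
g(7) = mex{0,1} = 2
g(8) = mex{0,1} = 2
So g(8) = 2.
Grundy values for stack B (subtraction set {1, 5, 6}):
k:     0  1  2  3  4  5  6  7  8  9
g(k):  0  1  0  1  0  1  2  3  2  3
So g(9) = 3.
By the Sprague-Grundy theorem, the Grundy value of a sum of independent games is the XOR of the component values.
Combined value = 2 XOR 3 = 1.

1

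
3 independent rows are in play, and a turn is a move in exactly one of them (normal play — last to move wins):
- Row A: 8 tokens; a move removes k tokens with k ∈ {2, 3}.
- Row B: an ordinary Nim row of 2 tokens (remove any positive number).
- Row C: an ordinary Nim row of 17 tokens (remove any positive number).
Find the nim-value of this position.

18

Build the Grundy sequence for row A with g(k) = mex{g(k−s) : s ∈ {2, 3}, s ≤ k}:
k:     0  1  2  3  4  5  6  7  8
g(k):  0  0  1  1  2  0  0  1  1
So g(8) = 1.
Row B is a plain Nim row of size 2, so its Grundy value is 2.
Row C is a plain Nim row of size 17, so its Grundy value is 17.
The value of a disjunctive sum is the nim-sum of the parts.
Combined value = 1 ⊕ 2 ⊕ 17 = 18.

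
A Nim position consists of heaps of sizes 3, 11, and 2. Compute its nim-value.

Bitwise XOR of the heap sizes:
  0011  (3)
  1011  (11)
  0010  (2)
  ----
  1010  (10)

10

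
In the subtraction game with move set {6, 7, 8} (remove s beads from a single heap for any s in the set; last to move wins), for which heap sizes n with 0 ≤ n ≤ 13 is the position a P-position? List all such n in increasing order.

0, 1, 2, 3, 4, 5

Grundy values for subtraction set {6, 7, 8}:
g(0) = mex{} = 0
g(1) = mex{} = 0
g(2) = mex{} = 0
g(3) = mex{} = 0
g(4) = mex{} = 0
g(5) = mex{} = 0
g(6) = mex{0} = 1
g(7) = mex{0} = 1
g(8) = mex{0} = 1
g(9) = mex{0} = 1
g(10) = mex{0} = 1
g(11) = mex{0} = 1
g(12) = mex{0,1} = 2
g(13) = mex{0,1} = 2
The P-positions (g = 0) in 0..13 are 0, 1, 2, 3, 4, 5.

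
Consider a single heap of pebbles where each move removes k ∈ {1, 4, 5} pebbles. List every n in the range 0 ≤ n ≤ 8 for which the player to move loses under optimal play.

Compute g(0), g(1), … for moves {1, 4, 5}:
k:     0  1  2  3  4  5  6  7  8
g(k):  0  1  0  1  2  3  2  3  0
The P-positions (g = 0) in 0..8 are 0, 2, 8.

0, 2, 8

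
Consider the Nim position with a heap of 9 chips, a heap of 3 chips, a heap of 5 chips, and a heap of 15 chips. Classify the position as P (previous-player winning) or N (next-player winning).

P-position

Compute the nim-sum pairwise:
9 ⊕ 3 = 10
10 ⊕ 5 = 15
15 ⊕ 15 = 0
The nim-sum is 0, so this is a P-position: the player to move is in a losing position under optimal play.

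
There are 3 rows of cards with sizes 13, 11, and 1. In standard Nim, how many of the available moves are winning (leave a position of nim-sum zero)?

Compute the nim-sum pairwise:
13 ⊕ 11 = 6
6 ⊕ 1 = 7
The overall nim-sum is X = 7. A row of size p has a winning move iff p XOR X < p (reduce it to p XOR X).
  13: 13 XOR 7 = 10 < 13 — winning move (to 10).
  11: 11 XOR 7 = 12 ≥ 11 — no move.
  1: 1 XOR 7 = 6 ≥ 1 — no move.
That gives 1 winning move.

1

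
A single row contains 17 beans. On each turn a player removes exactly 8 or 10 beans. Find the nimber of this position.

2

Grundy values for subtraction set {8, 10}:
k:     0  1  2  3  4  5  6  7  8  9 10 11 12 13 14 15 16 17
g(k):  0  0  0  0  0  0  0  0  1  1  1  1  1  1  1  1  2  2
So g(17) = 2.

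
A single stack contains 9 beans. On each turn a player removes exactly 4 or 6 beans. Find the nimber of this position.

2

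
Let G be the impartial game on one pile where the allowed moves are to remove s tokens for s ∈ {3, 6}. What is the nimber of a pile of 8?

Build the Grundy sequence with g(k) = mex{g(k−s) : s ∈ {3, 6}, s ≤ k}:
g(0) = mex{} = 0
g(1) = mex{} = 0
g(2) = mex{} = 0
g(3) = mex{0} = 1
g(4) = mex{0} = 1
g(5) = mex{0} = 1
g(6) = mex{0,1} = 2
g(7) = mex{0,1} = 2
g(8) = mex{0,1} = 2
So g(8) = 2.

2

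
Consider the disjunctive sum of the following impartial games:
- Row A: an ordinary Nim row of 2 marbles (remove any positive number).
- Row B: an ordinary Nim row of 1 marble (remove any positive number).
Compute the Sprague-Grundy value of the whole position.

3

Row A is a plain Nim row of size 2, so its Grundy value is 2.
Row B is a plain Nim row of size 1, so its Grundy value is 1.
By the Sprague-Grundy theorem, the Grundy value of a sum of independent games is the XOR of the component values.
Combined value = 2 ⊕ 1 = 3.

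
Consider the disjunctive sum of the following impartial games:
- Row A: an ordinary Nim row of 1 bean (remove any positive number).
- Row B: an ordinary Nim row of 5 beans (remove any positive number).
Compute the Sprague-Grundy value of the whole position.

4

Row A is a plain Nim row of size 1, so its Grundy value is 1.
Row B is a plain Nim row of size 5, so its Grundy value is 5.
By the Sprague-Grundy theorem, the Grundy value of a sum of independent games is the XOR of the component values.
Combined value = 1 XOR 5 = 4.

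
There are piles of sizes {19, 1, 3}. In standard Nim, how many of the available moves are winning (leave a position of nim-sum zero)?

Write each in binary and XOR column by column:
  10011  (19)
  00001  (1)
  00011  (3)
  -----
  10001  (17)
The overall nim-sum is X = 17. A pile of size p has a winning move iff p XOR X < p (reduce it to p XOR X).
  19: 19 XOR 17 = 2 < 19 — winning move (to 2).
  1: 1 XOR 17 = 16 ≥ 1 — no move.
  3: 3 XOR 17 = 18 ≥ 3 — no move.
That gives 1 winning move.

1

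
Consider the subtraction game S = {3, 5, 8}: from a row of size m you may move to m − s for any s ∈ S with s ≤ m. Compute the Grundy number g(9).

3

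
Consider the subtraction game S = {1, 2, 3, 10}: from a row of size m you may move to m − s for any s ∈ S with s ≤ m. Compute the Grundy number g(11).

Build the Grundy sequence with g(k) = mex{g(k−s) : s ∈ {1, 2, 3, 10}, s ≤ k}:
k:     0  1  2  3  4  5  6  7  8  9 10 11
g(k):  0  1  2  3  0  1  2  3  0  1  2  3
So g(11) = 3.

3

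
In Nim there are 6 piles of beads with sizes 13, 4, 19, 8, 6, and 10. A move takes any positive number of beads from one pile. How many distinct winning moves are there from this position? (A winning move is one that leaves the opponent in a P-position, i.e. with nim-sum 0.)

1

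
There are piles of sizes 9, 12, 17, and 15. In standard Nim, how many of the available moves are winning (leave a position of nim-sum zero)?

1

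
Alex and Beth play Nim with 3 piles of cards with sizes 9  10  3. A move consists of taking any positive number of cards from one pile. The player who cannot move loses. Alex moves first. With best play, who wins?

Beth wins

In binary:
  1001  (9)
  1010  (10)
  0011  (3)
  ----
  0000  (0)
The nim-sum is 0, so this is a P-position: the player to move is in a losing position under optimal play; Alex is about to move from it and so loses — Beth wins.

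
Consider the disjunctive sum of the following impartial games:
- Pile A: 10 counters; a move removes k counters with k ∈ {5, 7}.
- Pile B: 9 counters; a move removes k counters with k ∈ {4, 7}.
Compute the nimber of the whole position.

0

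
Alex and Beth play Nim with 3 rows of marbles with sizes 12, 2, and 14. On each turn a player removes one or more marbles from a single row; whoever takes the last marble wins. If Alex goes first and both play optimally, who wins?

In binary:
  1100  (12)
  0010  (2)
  1110  (14)
  ----
  0000  (0)
The nim-sum is 0, so this is a P-position: the player to move is in a losing position under optimal play; Alex is about to move from it and so loses — Beth wins.

Beth wins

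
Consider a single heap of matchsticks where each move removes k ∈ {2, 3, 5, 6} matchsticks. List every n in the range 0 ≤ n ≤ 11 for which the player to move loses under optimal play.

Compute g(0), g(1), … for moves {2, 3, 5, 6}:
g(0) = mex{} = 0
g(1) = mex{} = 0
g(2) = mex{0} = 1
g(3) = mex{0} = 1
g(4) = mex{0,1} = 2
g(5) = mex{0,1} = 2
g(6) = mex{0,1,2} = 3
g(7) = mex{0,1,2} = 3
g(8) = mex{1,2,3} = 0
g(9) = mex{1,2,3} = 0
g(10) = mex{0,2,3} = 1
g(11) = mex{0,2,3} = 1
The P-positions (g = 0) in 0..11 are 0, 1, 8, 9.

0, 1, 8, 9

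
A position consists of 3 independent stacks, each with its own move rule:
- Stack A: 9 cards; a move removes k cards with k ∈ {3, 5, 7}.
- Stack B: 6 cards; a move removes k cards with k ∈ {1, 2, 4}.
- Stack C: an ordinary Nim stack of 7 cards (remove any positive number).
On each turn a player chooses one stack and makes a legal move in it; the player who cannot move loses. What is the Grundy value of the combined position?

4

Build the Grundy sequence for stack A with g(k) = mex{g(k−s) : s ∈ {3, 5, 7}, s ≤ k}:
g(0) = mex{} = 0
g(1) = mex{} = 0
g(2) = mex{} = 0
g(3) = mex{0} = 1
g(4) = mex{0} = 1
g(5) = mex{0} = 1
g(6) = mex{0,1} = 2
g(7) = mex{0,1} = 2
g(8) = mex{0,1} = 2
g(9) = mex{0,1,2} = 3
So g(9) = 3.
For stack B, compute g(0), g(1), … with moves {1, 2, 4}:
k:     0  1  2  3  4  5  6
g(k):  0  1  2  0  1  2  0
So g(6) = 0.
Stack C is a plain Nim stack of size 7, so its Grundy value is 7.
The value of a disjunctive sum is the nim-sum of the parts.
Combined value = 3 XOR 0 XOR 7 = 4.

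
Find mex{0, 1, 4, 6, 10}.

2

The values 0, 1 are all present; 2 is the first non-negative integer missing from the set.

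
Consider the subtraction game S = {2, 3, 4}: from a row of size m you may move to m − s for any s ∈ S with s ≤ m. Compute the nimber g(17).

2

Build the Grundy sequence with g(k) = mex{g(k−s) : s ∈ {2, 3, 4}, s ≤ k}:
k:     0  1  2  3  4  5  6  7  8  9 10 11 12 13 14 15 16 17
g(k):  0  0  1  1  2  2  0  0  1  1  2  2  0  0  1  1  2  2
So g(17) = 2.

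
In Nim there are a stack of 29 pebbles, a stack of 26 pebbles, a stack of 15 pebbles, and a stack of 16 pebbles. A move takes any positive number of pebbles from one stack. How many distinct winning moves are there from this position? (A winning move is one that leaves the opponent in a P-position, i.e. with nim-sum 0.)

Bitwise XOR of the heap sizes:
  11101  (29)
  11010  (26)
  01111  (15)
  10000  (16)
  -----
  11000  (24)
The overall nim-sum is X = 24. A stack of size p has a winning move iff p XOR X < p (reduce it to p XOR X).
  29: 29 XOR 24 = 5 < 29 — winning move (to 5).
  26: 26 XOR 24 = 2 < 26 — winning move (to 2).
  15: 15 XOR 24 = 23 ≥ 15 — no move.
  16: 16 XOR 24 = 8 < 16 — winning move (to 8).
That gives 3 winning moves.

3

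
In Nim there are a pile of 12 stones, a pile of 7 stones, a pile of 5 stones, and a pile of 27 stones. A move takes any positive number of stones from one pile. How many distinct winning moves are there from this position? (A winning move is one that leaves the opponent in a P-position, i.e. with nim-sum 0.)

1

Compute the nim-sum pairwise:
12 XOR 7 = 11
11 XOR 5 = 14
14 XOR 27 = 21
The overall nim-sum is X = 21. A pile of size p has a winning move iff p XOR X < p (reduce it to p XOR X).
  12: 12 XOR 21 = 25 ≥ 12 — no move.
  7: 7 XOR 21 = 18 ≥ 7 — no move.
  5: 5 XOR 21 = 16 ≥ 5 — no move.
  27: 27 XOR 21 = 14 < 27 — winning move (to 14).
That gives 1 winning move.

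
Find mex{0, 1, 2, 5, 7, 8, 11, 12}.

3

The values 0, 1, 2 are all present; 3 is the first non-negative integer missing from the set.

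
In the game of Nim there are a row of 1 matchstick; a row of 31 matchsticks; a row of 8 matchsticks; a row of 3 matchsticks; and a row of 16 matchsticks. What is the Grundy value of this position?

Compute the nim-sum pairwise:
1 XOR 31 = 30
30 XOR 8 = 22
22 XOR 3 = 21
21 XOR 16 = 5

5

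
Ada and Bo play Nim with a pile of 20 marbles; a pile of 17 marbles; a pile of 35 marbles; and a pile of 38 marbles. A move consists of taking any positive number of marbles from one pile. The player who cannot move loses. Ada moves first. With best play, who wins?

Bo wins

Nim-sum: 20 XOR 17 XOR 35 XOR 38 = 0.
The nim-sum is 0, so this is a P-position: the player to move is in a losing position under optimal play; Ada is about to move from it and so loses — Bo wins.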